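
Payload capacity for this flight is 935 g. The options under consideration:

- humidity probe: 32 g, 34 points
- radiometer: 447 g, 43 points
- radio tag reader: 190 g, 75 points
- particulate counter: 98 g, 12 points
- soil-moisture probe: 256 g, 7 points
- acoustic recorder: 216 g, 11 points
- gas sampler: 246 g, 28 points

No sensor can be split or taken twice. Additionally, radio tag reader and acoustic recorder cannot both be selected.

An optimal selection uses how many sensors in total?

The maximum data value within 935 g is 180.
humidity probe + radiometer + radio tag reader + gas sampler hits 180 at 915 g.
All optima have 4 sensors.

4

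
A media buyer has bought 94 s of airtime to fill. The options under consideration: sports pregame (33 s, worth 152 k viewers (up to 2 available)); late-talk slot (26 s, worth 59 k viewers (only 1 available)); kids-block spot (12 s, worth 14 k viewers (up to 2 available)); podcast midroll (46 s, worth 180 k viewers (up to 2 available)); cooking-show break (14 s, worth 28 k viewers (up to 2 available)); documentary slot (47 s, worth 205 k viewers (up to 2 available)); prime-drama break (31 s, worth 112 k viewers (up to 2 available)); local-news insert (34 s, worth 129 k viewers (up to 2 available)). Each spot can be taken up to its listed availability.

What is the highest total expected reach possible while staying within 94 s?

Density check — sports pregame 4.61, documentary slot 4.36, podcast midroll 3.91 are the best per s.
Taking the top-ratio spots first gives 2×sports pregame + late-talk slot for 363 (92 s).
The 92 s tied up in 2×sports pregame and late-talk slot is better spent on 2×documentary slot — total rises to 410 (94 s).
No other feasible combination exceeds 410.

410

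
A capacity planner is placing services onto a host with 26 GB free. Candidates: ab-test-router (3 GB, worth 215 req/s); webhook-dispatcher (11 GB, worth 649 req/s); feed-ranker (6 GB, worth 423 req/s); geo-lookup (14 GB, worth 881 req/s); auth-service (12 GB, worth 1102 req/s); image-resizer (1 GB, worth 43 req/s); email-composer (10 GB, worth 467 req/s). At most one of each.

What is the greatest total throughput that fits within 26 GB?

1983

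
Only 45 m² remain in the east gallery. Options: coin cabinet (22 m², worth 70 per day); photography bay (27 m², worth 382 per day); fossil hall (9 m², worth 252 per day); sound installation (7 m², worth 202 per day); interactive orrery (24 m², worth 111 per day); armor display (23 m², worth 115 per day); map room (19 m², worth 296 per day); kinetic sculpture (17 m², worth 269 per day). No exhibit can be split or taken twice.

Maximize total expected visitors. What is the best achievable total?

836

Taking the top-ratio exhibits first gives fossil hall + sound installation + kinetic sculpture for 723 (33 m²).
The 17 m² tied up in kinetic sculpture is better spent on photography bay — total rises to 836 (43 m²).
Next best is fossil hall + map room + kinetic sculpture at 817 (45 m²) — short by 19.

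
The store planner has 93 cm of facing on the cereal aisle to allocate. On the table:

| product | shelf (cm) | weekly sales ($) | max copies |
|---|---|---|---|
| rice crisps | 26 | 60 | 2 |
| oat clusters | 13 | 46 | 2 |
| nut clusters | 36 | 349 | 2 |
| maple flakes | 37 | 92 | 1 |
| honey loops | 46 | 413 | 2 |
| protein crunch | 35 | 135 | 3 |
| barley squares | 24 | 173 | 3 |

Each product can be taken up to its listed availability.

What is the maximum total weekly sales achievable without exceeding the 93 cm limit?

826

Filling by ratio: oat clusters + 2×nut clusters for 744, with 8 cm left unused.
Replace oat clusters and 2×nut clusters with 2×honey loops: the trade gains 82 net, giving 826 at 92 cm.
That's the maximum — no swap from here does better than 826.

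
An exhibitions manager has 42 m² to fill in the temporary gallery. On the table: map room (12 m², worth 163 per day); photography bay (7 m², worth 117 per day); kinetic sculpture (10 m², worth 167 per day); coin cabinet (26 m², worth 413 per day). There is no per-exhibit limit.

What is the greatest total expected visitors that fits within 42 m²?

Best packing: 6×photography bay — 42 m², 702 total.

702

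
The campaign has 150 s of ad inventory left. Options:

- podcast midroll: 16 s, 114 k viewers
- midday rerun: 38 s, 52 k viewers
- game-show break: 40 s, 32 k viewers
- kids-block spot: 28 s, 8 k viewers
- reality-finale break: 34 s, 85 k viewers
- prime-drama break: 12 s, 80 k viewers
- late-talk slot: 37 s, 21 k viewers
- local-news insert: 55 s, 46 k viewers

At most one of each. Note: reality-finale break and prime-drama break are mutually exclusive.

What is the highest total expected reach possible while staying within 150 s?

300

Taking podcast midroll + midday rerun + kids-block spot + prime-drama break + local-news insert: 149 s used, 300 in expected reach.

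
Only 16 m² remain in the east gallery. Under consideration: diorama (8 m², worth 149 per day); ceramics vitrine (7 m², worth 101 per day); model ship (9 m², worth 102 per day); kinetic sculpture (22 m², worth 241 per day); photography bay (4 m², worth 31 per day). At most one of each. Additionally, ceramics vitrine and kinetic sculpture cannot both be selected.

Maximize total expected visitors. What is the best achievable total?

250

The ratio ordering already packs tightly: diorama + ceramics vitrine, 15 m², 250.
Nothing else feasible within 16 m² beats 250.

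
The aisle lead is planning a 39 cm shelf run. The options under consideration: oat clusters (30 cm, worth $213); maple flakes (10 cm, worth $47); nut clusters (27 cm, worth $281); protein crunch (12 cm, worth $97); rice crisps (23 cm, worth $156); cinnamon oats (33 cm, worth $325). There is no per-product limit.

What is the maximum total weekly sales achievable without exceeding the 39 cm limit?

378

Best packing: nut clusters + protein crunch — 39 cm, 378 total.
No other feasible combination exceeds 378.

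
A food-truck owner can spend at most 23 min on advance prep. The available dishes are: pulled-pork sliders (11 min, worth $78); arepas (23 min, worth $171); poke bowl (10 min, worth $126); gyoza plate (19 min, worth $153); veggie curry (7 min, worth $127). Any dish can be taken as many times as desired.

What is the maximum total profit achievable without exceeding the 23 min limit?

3×veggie curry uses 21 of the 23 min and totals 381.
No other feasible combination exceeds 381.

381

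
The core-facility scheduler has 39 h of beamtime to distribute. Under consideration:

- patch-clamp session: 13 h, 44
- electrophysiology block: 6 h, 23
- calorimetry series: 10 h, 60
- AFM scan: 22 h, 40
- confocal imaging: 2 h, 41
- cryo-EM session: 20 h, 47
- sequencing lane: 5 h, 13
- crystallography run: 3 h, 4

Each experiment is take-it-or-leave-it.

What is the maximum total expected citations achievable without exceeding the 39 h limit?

By expected citations per h: confocal imaging 20.50, calorimetry series 6.00, electrophysiology block 3.83, patch-clamp session 3.38 lead.
The ratio ordering already packs tightly: patch-clamp session + electrophysiology block + calorimetry series + confocal imaging + sequencing lane + crystallography run, 39 h, 185.
Nothing else within 39 h beats 185.

185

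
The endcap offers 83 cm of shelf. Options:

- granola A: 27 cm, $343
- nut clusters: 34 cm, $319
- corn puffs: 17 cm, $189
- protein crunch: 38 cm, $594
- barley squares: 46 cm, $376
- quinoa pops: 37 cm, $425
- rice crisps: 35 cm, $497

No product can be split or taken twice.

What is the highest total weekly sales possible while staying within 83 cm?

1126

Greedy by ratio would take protein crunch + rice crisps: 73 cm used, total 1091.
The 35 cm tied up in rice crisps is better spent on granola A + corn puffs — total rises to 1126 (82 cm).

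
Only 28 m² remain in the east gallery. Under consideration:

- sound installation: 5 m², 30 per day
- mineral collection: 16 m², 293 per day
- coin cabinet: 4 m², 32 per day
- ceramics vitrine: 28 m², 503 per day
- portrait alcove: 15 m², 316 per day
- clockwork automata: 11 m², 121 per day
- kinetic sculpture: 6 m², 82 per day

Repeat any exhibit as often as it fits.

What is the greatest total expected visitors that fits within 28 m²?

503

The ratio heuristic lands on portrait alcove + 2×kinetic sculpture (480) but leaves 1 m² idle.
The 27 m² tied up in portrait alcove and 2×kinetic sculpture is better spent on ceramics vitrine — total rises to 503 (28 m²).
That's the maximum — no swap from here does better than 503.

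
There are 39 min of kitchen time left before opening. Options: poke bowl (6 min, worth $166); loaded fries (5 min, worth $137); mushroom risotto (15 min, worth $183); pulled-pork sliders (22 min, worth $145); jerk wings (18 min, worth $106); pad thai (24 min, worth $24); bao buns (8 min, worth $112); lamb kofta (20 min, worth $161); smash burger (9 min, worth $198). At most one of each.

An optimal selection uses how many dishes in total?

The maximum profit within 39 min is 684.
One optimal bundle: poke bowl + loaded fries + mushroom risotto + smash burger (35 min).
Any selection reaching 684 contains exactly 4 dishes.

4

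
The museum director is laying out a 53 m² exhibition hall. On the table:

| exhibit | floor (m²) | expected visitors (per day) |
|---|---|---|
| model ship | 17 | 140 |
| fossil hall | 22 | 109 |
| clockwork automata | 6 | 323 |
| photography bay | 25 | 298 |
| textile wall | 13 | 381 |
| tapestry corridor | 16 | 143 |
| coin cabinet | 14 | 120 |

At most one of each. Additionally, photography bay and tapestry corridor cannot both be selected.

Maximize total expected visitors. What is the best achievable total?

1002

Ranking by ratio (expected visitors/m²): clockwork automata 53.83, textile wall 29.31, photography bay 11.92, tapestry corridor 8.94.
Taking clockwork automata + photography bay + textile wall: 44 m² used, 1002 in expected visitors.
Runner-up model ship + clockwork automata + textile wall + tapestry corridor tops out at 987.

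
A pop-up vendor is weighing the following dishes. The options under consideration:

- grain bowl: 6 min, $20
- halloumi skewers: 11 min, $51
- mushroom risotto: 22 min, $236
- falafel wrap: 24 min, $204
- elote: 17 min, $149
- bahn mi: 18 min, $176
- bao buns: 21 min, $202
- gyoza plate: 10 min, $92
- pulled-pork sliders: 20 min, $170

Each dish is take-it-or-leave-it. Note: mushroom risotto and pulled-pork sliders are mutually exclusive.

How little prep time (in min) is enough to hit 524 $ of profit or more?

Minimise min subject to total profit ≥ 524.
Taking mushroom risotto + bao buns + gyoza plate gives 530 (≥ 524) for 53 min.
No combination under 53 min hits 524.

53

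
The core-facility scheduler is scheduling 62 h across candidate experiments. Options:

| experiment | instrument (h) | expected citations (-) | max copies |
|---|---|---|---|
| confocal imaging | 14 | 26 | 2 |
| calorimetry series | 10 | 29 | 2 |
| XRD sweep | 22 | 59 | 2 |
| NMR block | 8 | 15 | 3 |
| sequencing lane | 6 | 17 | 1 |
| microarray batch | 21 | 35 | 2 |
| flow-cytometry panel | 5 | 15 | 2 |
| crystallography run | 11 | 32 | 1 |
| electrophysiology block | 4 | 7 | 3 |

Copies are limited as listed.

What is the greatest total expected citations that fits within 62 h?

Density check — flow-cytometry panel 3.00, crystallography run 2.91, calorimetry series 2.90, sequencing lane 2.83 are the best per h.
Filling by ratio: 2×calorimetry series + NMR block + sequencing lane + 2×flow-cytometry panel + crystallography run + electrophysiology block for 159, with 3 h left unused.
Replace NMR block and sequencing lane and flow-cytometry panel with XRD sweep: the trade gains 12 net, giving 171 at 62 h.

171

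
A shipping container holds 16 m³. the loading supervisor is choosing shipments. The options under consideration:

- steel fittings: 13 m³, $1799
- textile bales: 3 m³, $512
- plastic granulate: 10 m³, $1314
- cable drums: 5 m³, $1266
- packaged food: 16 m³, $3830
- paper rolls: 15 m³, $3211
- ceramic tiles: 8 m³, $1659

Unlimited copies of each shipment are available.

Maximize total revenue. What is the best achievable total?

A density-first pass picks 3×cable drums — 3798 at 15 m³.
The 15 m³ tied up in 3×cable drums is better spent on packaged food — total rises to 3830 (16 m³).
Nothing else within 16 m³ beats 3830.

3830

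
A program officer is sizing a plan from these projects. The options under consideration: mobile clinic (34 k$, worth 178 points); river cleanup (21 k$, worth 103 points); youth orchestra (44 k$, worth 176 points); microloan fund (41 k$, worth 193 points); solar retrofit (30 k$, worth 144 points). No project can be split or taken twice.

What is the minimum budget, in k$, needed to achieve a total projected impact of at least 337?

Look for the lowest-budget combination reaching 337.
microloan fund + solar retrofit reaches 337 using 71 k$.
Below 71 k$ the best achievable stays under 337.

71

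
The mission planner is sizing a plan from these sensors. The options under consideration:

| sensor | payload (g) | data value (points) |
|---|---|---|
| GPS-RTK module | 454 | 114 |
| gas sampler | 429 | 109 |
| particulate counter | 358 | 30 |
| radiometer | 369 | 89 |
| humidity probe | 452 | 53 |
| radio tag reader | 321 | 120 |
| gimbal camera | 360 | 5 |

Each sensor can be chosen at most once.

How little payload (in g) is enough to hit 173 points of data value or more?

Minimise g subject to total data value ≥ 173.
Taking radiometer + radio tag reader gives 209 (≥ 173) for 690 g.
Any bundle with less than 690 g falls short of 173.

690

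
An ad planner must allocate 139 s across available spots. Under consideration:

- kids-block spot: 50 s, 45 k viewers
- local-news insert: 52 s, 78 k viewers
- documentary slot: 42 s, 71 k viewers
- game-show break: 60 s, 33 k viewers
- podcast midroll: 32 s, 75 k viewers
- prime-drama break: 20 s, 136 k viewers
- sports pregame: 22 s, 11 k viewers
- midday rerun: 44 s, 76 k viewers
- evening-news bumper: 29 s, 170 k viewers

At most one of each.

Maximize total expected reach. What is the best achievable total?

Taking the top-ratio spots first gives podcast midroll + prime-drama break + midday rerun + evening-news bumper for 457 (125 s).
Dropping midday rerun frees 44 s; slotting in local-news insert (52 s) lifts the total to 459 at 133 s.

459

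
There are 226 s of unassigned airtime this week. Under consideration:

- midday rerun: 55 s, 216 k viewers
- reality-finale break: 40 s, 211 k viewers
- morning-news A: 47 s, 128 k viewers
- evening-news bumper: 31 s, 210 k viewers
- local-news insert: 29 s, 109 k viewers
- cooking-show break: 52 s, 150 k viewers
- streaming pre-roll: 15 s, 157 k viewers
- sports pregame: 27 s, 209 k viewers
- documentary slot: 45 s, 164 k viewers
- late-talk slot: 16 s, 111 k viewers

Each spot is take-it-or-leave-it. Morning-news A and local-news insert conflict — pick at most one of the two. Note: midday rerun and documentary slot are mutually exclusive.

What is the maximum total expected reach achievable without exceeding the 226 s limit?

Best packing: midday rerun + reality-finale break + evening-news bumper + local-news insert + streaming pre-roll + sports pregame + late-talk slot — 213 s, 1223 total.
Runner-up reality-finale break + evening-news bumper + cooking-show break + streaming pre-roll + sports pregame + documentary slot + late-talk slot tops out at 1212.

1223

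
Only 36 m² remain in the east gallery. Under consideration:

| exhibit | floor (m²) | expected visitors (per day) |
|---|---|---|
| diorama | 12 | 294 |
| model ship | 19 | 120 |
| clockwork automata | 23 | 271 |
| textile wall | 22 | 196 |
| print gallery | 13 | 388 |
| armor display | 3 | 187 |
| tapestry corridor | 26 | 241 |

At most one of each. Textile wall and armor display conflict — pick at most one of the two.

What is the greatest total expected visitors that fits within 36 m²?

By expected visitors per m²: armor display 62.33, print gallery 29.85, diorama 24.50, clockwork automata 11.78 lead.
The ratio ordering already packs tightly: diorama + print gallery + armor display, 28 m², 869.
That's the maximum — no feasible swap from here does better than 869.

869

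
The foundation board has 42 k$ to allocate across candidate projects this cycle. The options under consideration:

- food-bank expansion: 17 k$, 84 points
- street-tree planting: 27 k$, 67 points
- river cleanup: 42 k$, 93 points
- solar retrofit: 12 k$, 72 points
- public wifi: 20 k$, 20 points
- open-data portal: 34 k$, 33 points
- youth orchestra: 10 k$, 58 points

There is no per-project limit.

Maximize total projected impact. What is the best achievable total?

246

Taking the top-ratio projects first gives 3×solar retrofit for 216 (36 k$).
Dropping 2×solar retrofit frees 24 k$; slotting in 3×youth orchestra (30 k$) lifts the total to 246 at 42 k$.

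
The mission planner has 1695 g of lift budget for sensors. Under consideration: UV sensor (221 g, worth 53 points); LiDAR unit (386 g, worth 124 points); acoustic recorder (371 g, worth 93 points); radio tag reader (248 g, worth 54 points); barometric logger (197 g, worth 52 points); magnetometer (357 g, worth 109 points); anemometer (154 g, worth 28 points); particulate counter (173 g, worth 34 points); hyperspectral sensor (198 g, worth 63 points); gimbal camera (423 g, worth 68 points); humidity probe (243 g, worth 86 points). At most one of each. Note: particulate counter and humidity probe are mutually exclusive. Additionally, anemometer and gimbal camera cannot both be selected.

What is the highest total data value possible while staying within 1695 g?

489

Density check — humidity probe 0.35, LiDAR unit 0.32, hyperspectral sensor 0.32 are the best per g.
Taking the top-ratio sensors first gives UV sensor + LiDAR unit + barometric logger + magnetometer + hyperspectral sensor + humidity probe for 487 (1602 g).
Dropping barometric logger frees 197 g; slotting in radio tag reader (248 g) lifts the total to 489 at 1653 g.
Nothing else feasible within 1695 g beats 489.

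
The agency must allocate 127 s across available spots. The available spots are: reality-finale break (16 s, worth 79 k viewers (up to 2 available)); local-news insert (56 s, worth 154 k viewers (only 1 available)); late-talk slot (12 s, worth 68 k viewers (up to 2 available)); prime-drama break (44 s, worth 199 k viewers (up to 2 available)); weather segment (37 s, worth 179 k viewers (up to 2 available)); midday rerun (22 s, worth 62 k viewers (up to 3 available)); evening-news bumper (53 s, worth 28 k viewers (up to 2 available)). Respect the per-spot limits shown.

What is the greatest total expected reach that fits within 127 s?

604

By expected reach per s: late-talk slot 5.67, reality-finale break 4.94, weather segment 4.84 lead.
The ratio heuristic lands on 2×reality-finale break + 2×late-talk slot + weather segment + midday rerun (535) but leaves 12 s idle.
The 34 s tied up in late-talk slot and midday rerun is better spent on prime-drama break — total rises to 604 (125 s).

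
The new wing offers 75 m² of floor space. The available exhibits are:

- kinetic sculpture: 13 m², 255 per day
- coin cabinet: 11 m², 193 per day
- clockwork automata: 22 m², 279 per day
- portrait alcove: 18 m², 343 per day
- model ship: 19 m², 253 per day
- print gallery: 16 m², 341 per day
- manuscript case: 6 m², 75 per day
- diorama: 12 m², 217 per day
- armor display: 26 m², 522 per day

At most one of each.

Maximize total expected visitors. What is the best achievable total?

1461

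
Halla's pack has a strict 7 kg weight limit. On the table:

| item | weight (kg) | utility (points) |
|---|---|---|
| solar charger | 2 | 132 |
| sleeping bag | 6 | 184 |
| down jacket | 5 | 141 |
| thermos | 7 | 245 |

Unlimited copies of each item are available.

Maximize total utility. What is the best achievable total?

396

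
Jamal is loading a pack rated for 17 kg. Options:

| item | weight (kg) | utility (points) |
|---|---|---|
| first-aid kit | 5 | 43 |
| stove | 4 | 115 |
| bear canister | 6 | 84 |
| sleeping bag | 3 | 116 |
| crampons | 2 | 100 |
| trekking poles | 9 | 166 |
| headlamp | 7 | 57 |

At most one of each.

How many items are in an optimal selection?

Optimal total is 415.
One optimal bundle: stove + bear canister + sleeping bag + crampons (15 kg).
All optima have 4 items.

4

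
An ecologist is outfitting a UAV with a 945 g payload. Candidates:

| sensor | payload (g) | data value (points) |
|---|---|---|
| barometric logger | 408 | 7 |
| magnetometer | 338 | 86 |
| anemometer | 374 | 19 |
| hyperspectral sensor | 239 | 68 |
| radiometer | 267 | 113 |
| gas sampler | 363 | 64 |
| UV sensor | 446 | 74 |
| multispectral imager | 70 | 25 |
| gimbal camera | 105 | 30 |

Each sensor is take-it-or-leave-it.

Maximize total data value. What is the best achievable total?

292

Density check — radiometer 0.42, multispectral imager 0.36, gimbal camera 0.29, hyperspectral sensor 0.28 are the best per g.
Greedy by ratio would take hyperspectral sensor + radiometer + multispectral imager + gimbal camera: 681 g used, total 236.
Replace gimbal camera with magnetometer: the trade gains 56 net, giving 292 at 914 g.
Every other selection either busts 945 g or fails to beat 292.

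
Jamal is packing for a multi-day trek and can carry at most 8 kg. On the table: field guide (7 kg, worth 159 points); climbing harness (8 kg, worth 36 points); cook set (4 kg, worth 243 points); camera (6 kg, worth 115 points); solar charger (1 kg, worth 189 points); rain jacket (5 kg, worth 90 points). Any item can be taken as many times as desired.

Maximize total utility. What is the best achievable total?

By utility per kg: solar charger 189.00, cook set 60.75, field guide 22.71 lead.
Best packing: 8×solar charger — 8 kg, 1512 total.
No other feasible combination exceeds 1512.

1512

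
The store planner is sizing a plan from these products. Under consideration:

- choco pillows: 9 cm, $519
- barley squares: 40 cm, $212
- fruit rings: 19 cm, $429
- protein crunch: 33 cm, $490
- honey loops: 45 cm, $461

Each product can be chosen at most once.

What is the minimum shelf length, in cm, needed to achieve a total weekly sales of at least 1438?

Minimise cm subject to total weekly sales ≥ 1438.
choco pillows + fruit rings + protein crunch reaches 1438 using 61 cm.
Any bundle with less than 61 cm falls short of 1438.

61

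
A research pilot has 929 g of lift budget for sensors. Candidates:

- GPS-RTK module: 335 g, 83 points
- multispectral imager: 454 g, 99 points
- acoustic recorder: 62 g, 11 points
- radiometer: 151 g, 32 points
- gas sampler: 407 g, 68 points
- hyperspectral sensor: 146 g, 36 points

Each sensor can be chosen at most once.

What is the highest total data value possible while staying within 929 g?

Density check — GPS-RTK module 0.25, hyperspectral sensor 0.25, multispectral imager 0.22, radiometer 0.21 are the best per g.
A density-first pass picks GPS-RTK module + acoustic recorder + radiometer + hyperspectral sensor — 162 at 694 g.
Dropping radiometer and hyperspectral sensor frees 297 g; slotting in multispectral imager (454 g) lifts the total to 193 at 851 g.

193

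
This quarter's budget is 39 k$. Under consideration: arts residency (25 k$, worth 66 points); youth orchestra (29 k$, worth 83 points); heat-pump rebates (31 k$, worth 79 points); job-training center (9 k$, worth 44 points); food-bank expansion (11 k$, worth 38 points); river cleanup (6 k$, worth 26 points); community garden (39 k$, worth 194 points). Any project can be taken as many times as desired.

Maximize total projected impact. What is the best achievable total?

194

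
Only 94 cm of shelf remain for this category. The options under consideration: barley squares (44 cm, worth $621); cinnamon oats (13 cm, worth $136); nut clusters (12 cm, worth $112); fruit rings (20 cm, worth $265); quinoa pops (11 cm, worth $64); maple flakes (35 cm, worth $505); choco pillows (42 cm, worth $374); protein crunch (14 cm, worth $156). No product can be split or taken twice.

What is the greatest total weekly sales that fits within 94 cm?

Barley squares + maple flakes + protein crunch uses 93 of the 94 cm and totals 1282.
Next best is barley squares + cinnamon oats + maple flakes at 1262 (92 cm) — short by 20.

1282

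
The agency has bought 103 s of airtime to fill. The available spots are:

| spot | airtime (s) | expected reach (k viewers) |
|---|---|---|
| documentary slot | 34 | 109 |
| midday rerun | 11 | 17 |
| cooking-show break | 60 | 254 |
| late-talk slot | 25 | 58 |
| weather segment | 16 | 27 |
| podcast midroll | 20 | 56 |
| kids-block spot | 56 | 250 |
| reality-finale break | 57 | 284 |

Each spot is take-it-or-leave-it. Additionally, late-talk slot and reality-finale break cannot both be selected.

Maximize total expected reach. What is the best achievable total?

By expected reach per s: reality-finale break 4.98, kids-block spot 4.46, cooking-show break 4.23, documentary slot 3.21 lead.
Documentary slot + midday rerun + reality-finale break uses 102 of the 103 s and totals 410.

410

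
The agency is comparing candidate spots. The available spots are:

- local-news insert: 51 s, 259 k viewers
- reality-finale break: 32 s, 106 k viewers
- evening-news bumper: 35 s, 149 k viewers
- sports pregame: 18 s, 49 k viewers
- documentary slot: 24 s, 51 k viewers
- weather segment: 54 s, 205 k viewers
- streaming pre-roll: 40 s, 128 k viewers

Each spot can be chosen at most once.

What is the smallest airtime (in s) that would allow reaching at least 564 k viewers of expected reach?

Look for the lowest-airtime combination reaching 564.
local-news insert + reality-finale break + weather segment: 570 expected reach at 137 s.
Any bundle with less than 137 s falls short of 564.

137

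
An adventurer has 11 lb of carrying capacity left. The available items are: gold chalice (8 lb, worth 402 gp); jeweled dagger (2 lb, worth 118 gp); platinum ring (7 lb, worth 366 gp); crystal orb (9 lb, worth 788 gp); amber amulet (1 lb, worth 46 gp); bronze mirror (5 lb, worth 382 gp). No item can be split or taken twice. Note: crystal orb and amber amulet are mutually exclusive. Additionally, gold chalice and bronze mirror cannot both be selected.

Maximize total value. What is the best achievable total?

Jeweled dagger + crystal orb uses 11 of the 11 lb and totals 906.
An exhaustive check of the 64 subsets confirms 906.

906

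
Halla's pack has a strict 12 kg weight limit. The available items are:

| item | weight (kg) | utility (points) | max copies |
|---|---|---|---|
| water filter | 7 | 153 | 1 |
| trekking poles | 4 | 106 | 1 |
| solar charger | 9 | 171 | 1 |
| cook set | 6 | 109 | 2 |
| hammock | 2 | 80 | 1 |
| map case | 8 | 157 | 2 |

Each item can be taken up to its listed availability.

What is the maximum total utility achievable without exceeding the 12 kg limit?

295

By utility per kg: hammock 40.00, trekking poles 26.50, water filter 21.86, map case 19.62 lead.
Taking trekking poles + cook set + hammock: 12 kg used, 295 in utility.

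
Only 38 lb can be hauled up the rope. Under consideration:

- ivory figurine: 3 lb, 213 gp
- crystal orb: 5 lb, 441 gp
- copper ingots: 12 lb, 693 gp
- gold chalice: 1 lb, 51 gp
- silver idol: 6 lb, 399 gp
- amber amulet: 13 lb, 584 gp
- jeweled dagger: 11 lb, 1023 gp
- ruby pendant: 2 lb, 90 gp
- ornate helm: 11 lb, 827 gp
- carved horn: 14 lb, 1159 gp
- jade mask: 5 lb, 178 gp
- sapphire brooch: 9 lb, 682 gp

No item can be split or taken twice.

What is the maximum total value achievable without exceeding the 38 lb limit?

3128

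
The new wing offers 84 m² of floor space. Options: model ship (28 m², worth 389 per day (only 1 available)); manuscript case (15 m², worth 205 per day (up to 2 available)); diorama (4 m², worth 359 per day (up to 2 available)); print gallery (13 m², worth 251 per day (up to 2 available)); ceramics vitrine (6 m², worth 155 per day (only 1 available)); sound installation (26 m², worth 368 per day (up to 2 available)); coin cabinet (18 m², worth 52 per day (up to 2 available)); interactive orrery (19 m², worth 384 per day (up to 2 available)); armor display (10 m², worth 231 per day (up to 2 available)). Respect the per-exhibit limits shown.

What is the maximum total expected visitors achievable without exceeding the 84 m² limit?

2221

Filling by ratio: 2×diorama + ceramics vitrine + 2×interactive orrery + 2×armor display for 2103, with 12 m² left unused.
The 19 m² tied up in interactive orrery is better spent on 2×print gallery — total rises to 2221 (79 m²).
No other feasible combination exceeds 2221.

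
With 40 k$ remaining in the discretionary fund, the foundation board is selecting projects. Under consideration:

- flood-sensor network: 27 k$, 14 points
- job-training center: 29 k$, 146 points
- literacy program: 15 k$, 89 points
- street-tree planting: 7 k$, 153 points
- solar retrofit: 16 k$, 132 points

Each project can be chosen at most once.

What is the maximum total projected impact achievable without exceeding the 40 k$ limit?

374

Density check — street-tree planting 21.86, solar retrofit 8.25, literacy program 5.93, job-training center 5.03 are the best per k$.
Taking literacy program + street-tree planting + solar retrofit: 38 k$ used, 374 in projected impact.
The spare 2 k$ is too small for any remaining project, and no exchange beats 374.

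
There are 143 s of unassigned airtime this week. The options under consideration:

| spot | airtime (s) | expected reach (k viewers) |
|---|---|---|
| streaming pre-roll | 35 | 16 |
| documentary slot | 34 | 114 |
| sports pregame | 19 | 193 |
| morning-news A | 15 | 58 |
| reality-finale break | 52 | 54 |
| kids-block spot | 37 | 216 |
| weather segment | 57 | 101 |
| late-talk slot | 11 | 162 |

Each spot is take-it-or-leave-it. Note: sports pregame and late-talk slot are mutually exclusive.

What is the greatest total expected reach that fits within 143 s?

By expected reach per s: late-talk slot 14.73, sports pregame 10.16, kids-block spot 5.84 lead.
Taking streaming pre-roll + documentary slot + sports pregame + morning-news A + kids-block spot: 140 s used, 597 in expected reach.

597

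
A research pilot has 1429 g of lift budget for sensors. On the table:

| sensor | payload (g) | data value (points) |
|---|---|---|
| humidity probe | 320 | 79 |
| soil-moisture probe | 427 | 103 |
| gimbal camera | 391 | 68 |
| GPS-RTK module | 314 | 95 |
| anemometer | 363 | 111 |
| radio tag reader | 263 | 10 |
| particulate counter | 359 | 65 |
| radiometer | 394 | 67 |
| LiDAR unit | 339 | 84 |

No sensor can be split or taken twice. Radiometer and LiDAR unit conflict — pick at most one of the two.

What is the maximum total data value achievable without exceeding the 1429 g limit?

388

A density-first pass picks humidity probe + GPS-RTK module + anemometer + LiDAR unit — 369 at 1336 g.
Replace LiDAR unit with soil-moisture probe: the trade gains 19 net, giving 388 at 1424 g.
The closest alternative, humidity probe + GPS-RTK module + anemometer + LiDAR unit, reaches only 369.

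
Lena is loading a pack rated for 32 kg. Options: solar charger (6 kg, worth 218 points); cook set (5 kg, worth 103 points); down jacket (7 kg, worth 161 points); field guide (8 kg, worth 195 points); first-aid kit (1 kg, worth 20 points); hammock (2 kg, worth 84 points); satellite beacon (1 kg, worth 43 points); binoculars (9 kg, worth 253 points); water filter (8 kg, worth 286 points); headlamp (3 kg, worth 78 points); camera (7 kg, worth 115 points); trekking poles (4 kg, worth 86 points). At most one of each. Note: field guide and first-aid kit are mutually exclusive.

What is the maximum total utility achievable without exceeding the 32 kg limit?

The ratio heuristic lands on solar charger + first-aid kit + hammock + satellite beacon + binoculars + water filter + headlamp (982) but leaves 2 kg idle.
Replace headlamp with cook set: the trade gains 25 net, giving 1007 at 32 kg.
Every other selection either busts 32 kg or breaks a pairing rule or fails to beat 1007.

1007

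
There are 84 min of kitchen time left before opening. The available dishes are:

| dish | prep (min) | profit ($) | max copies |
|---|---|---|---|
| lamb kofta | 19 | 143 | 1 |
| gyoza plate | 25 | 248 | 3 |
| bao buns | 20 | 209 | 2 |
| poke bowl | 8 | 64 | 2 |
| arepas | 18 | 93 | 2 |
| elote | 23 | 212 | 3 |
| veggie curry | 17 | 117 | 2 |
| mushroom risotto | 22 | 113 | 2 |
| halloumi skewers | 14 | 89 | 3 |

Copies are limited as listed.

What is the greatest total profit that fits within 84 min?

809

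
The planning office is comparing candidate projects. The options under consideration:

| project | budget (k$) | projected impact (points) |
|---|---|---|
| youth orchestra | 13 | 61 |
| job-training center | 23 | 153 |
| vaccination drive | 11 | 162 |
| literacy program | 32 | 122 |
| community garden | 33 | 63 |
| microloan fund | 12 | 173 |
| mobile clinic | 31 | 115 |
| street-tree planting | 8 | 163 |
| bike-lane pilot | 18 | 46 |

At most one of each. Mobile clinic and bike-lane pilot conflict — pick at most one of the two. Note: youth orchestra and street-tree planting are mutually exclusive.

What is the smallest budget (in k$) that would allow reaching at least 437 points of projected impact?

Need the lightest bundle worth ≥ 437.
Taking vaccination drive + microloan fund + street-tree planting gives 498 (≥ 437) for 31 k$.
No combination under 31 k$ hits 437.

31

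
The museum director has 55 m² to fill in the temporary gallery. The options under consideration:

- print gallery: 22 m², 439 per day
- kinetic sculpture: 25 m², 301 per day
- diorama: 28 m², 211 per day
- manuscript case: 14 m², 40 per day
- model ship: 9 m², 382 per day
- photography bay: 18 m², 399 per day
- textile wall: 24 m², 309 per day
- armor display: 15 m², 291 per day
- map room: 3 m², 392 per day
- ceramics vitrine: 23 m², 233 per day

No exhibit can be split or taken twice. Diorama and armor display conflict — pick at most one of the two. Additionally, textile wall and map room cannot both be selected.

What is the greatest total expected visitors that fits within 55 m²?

Print gallery + model ship + photography bay + map room uses 52 of the 55 m² and totals 1612.
The closest alternative, print gallery + model ship + armor display + map room, reaches only 1504.

1612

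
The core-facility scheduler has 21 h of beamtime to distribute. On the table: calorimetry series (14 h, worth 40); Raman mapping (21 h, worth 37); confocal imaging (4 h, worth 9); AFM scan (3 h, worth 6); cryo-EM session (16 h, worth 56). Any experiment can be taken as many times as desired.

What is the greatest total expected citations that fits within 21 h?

Taking confocal imaging + cryo-EM session: 20 h used, 65 in expected citations.

65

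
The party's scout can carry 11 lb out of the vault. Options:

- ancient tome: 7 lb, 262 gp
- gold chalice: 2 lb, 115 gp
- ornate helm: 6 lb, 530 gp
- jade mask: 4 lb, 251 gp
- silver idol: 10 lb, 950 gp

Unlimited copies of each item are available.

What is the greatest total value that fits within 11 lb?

950

By value per lb: silver idol 95.00, ornate helm 88.33, jade mask 62.75, gold chalice 57.50 lead.
Silver idol uses 10 of the 11 lb and totals 950.
The spare 1 lb is too small for any remaining item, and no exchange beats 950.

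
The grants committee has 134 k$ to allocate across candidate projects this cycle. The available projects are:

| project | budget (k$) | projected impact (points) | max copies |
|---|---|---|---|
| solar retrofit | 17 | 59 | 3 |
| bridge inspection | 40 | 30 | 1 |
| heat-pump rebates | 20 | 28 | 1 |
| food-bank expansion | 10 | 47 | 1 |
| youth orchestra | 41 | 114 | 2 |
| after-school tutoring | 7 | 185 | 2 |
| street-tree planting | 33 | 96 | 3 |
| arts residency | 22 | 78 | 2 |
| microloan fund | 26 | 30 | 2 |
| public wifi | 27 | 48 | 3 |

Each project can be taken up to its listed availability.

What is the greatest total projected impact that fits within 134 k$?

The ratio heuristic lands on 3×solar retrofit + food-bank expansion + 2×after-school tutoring + 2×arts residency (750) but leaves 15 k$ idle.
Replace arts residency with street-tree planting: the trade gains 18 net, giving 768 at 130 k$.
Nothing else within 134 k$ beats 768.

768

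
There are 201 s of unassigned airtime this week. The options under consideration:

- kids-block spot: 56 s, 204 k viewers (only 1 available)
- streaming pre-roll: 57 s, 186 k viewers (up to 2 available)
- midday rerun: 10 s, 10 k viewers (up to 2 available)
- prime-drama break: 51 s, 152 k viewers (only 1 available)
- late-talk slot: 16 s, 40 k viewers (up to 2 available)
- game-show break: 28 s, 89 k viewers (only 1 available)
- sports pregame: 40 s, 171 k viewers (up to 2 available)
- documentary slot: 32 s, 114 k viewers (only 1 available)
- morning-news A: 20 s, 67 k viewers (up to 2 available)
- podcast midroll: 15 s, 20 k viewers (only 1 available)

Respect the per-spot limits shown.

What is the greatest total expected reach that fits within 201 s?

Taking the top-ratio spots first gives kids-block spot + midday rerun + 2×sports pregame + documentary slot + morning-news A for 737 (198 s).
Dropping midday rerun and morning-news A frees 30 s; slotting in game-show break (28 s) lifts the total to 749 at 196 s.
Every other selection either busts 201 s or exceeds an availability limit or fails to beat 749.

749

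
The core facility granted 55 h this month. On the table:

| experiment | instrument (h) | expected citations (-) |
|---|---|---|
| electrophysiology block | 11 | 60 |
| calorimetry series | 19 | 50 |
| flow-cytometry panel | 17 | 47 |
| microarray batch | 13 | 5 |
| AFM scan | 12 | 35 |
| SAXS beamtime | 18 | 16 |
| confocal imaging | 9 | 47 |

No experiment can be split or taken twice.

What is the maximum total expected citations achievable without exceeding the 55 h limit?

192

Filling by ratio: electrophysiology block + flow-cytometry panel + AFM scan + confocal imaging for 189, with 6 h left unused.
Dropping flow-cytometry panel frees 17 h; slotting in calorimetry series (19 h) lifts the total to 192 at 51 h.
Every other selection either busts 55 h or fails to beat 192.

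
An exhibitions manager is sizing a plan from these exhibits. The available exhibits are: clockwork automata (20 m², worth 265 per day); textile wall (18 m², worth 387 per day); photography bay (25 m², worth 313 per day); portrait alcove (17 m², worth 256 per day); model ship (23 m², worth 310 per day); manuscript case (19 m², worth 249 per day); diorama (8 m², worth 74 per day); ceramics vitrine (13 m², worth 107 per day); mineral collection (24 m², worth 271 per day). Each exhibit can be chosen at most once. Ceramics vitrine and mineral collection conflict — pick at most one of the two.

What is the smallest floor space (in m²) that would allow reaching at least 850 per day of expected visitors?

54

Need the lightest bundle worth ≥ 850.
textile wall + portrait alcove + manuscript case: 892 expected visitors at 54 m².
Below 54 m² the best achievable stays under 850.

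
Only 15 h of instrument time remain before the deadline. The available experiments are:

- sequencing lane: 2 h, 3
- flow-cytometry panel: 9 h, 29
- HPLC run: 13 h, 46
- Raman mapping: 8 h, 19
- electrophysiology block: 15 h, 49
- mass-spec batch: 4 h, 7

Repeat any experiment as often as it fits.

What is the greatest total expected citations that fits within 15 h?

49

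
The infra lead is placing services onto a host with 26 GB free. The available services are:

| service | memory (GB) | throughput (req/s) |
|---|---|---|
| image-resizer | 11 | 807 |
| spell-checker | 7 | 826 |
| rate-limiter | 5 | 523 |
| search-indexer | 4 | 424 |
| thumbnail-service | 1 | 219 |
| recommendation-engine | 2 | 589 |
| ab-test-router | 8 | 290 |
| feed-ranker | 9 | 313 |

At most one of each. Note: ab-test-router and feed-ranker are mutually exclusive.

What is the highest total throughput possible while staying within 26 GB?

2964

Filling by ratio: spell-checker + rate-limiter + search-indexer + thumbnail-service + recommendation-engine for 2581, with 7 GB left unused.
Replace search-indexer with image-resizer: the trade gains 383 net, giving 2964 at 26 GB.
The closest alternative, image-resizer + spell-checker + search-indexer + thumbnail-service + recommendation-engine, reaches only 2865.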